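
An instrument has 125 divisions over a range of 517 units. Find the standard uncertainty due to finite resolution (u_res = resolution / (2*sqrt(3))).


resolution = range / divisions
resolution = 517 / 125 = 4.136
u_res = resolution / (2*sqrt(3))
u_res = 4.136 / 3.4641016
u_res = 1.1940

1.1940


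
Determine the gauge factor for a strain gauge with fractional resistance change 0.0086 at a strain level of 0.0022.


GF = (dR/R) / epsilon
= 0.0086 / 0.0022
= 3.9091

3.9091


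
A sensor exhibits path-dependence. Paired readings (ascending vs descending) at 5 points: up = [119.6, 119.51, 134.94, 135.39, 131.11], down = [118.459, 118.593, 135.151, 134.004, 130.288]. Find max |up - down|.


|119.6 - 118.459| = 1.1410
|119.51 - 118.593| = 0.9170
|134.94 - 135.151| = 0.2110
|135.39 - 134.004| = 1.3860
|131.11 - 130.288| = 0.8220
hysteresis = max(diffs) = 1.3860

1.3860


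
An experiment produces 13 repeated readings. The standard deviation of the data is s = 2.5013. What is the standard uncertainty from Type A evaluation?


u_A = s / sqrt(n)
u_A = 2.5013 / sqrt(13)
u_A = 2.5013 / 3.6055513
u_A = 0.6937

0.6937


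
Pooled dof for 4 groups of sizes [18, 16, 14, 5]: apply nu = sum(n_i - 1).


nu = sum_i (n_i - 1)
nu = ((18 - 1) + (16 - 1) + (14 - 1) + (5 - 1))
nu = 17 + 15 + 13 + 4
nu = 49

49


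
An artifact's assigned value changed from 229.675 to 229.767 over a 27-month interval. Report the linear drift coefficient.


rate = (v2 - v1) / months
= (229.767 - 229.675) / 27
= 0.0920 / 27
= 0.0034

0.0034


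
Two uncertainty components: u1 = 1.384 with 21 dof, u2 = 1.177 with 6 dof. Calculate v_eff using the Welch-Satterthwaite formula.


uc = sqrt(u1^2 + u2^2) = sqrt(1.384^2 + 1.177^2) = 1.8168063
v_eff = uc^4 / (u1^4/v1 + u2^4/v2)
= 1.8168063^4 / (1.384^4/21 + 1.177^4/6)
= 10.895182 / 0.49456901
v_eff = 22.0296

22.0296


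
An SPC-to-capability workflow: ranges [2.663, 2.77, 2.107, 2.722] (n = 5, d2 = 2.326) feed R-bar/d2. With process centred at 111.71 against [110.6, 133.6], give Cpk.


R_bar = (2.663 + 2.77 + 2.107 + 2.722) / 4 = 2.5655
sigma = R_bar / d2 = 2.5655 / 2.326 = 1.1029665
Cp = (USL - LSL)/(6*sigma) = (133.6 - 110.6)/(6*1.1029665) = 3.4755
Cpu = (133.6 - 111.71)/(3*1.1029665) = 6.6155
Cpl = (111.71 - 110.6)/(3*1.1029665) = 0.3355
Cpk = min(Cpu, Cpl) = 0.3355

0.3355


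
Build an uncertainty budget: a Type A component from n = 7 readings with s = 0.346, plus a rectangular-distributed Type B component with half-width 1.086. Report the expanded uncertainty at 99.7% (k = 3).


u_A = s / sqrt(n) = 0.346 / sqrt(7) = 0.13077571
u_B = half_width / sqrt(3) = 1.086 / sqrt(3) = 0.62700239
uc = sqrt(u_A^2 + u_B^2) = sqrt(0.13077571^2 + 0.62700239^2) = 0.64049534
U = k * uc = 3 * 0.64049534
U = 1.9215

1.9215


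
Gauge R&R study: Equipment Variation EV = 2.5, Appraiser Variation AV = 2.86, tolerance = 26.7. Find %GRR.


GRR = sqrt(EV^2 + AV^2) = sqrt(2.5^2 + 2.86^2) = 3.7986313
%GRR = GRR / tol * 100 = 3.7986313 / 26.7 * 100
%GRR = 14.2271

14.2271


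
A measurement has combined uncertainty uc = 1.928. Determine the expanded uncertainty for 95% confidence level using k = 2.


U = k * uc
U = 2 * 1.928
U = 3.8560

3.8560


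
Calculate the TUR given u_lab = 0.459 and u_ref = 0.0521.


TUR = u_lab / u_ref
= 0.459 / 0.0521
= 8.8100

8.8100


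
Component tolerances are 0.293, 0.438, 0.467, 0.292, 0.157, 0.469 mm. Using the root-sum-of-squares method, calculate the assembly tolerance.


RSS = sqrt(0.293^2 + 0.438^2 + 0.467^2 + 0.292^2 + 0.157^2 + 0.469^2)
= sqrt(0.825656)
= 0.9087

0.9087


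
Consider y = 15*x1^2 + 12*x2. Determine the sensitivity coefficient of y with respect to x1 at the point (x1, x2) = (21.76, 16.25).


y = 15*x1^2 + 12*x2
dy/dx1 = 2*15*x1
Evaluate at x1 = 21.76: c1 = 30 * 21.76
c1 = 652.8000

652.8000


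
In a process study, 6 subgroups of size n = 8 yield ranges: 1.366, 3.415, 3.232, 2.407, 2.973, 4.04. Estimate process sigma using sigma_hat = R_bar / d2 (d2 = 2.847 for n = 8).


R_bar = (1.366 + 3.415 + 3.232 + 2.407 + 2.973 + 4.04) / 6
R_bar = 17.433 / 6 = 2.9055
sigma_hat = R_bar / d2 = 2.9055 / 2.847 = 1.0205

1.0205


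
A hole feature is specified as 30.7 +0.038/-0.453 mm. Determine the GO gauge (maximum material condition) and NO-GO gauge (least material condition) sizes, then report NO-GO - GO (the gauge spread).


GO = nominal - lower_tol (smallest hole = maximum material condition)
GO = 30.7 - 0.453 = 30.247
NO-GO = nominal + upper_tol (largest hole = least material condition)
NO-GO = 30.7 + 0.038 = 30.738
spread = NO-GO - GO = 30.738 - 30.247 = 0.4910

0.4910


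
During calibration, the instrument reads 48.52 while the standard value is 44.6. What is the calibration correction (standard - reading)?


Correction = standard - reading
= 44.6 - 48.52
= -3.9200

-3.9200


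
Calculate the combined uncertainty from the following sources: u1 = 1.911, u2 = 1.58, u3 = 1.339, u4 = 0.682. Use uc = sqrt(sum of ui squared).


uc = sqrt(1.911^2 + 1.58^2 + 1.339^2 + 0.682^2)
uc = sqrt(8.406366)
uc = 2.8994

2.8994


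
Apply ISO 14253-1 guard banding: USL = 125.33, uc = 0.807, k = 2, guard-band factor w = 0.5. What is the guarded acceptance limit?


U = k * uc = 2 * 0.807 = 1.614
guard band g = w * U = 0.5 * 1.614 = 0.807
AL = USL - g = 125.33 - 0.807
AL = 124.5230

124.5230


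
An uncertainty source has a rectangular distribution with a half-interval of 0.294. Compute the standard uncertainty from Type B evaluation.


u_B = half_width / sqrt(3)
u_B = 0.294 / 1.7320508
u_B = 0.1697

0.1697


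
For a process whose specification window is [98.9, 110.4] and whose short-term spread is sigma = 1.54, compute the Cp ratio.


Cp = (USL - LSL) / (6 * sigma)
= (110.4 - 98.9) / (6 * 1.54)
= 11.5000 / 9.2400
= 1.2446

1.2446


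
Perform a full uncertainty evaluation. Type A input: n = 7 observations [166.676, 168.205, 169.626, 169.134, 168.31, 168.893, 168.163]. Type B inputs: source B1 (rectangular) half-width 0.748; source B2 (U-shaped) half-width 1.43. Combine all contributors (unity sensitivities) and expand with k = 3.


mean = (166.676 + 168.205 + 169.626 + 169.134 + 168.31 + 168.893 + 168.163) / 7 = 168.4295714
s = sqrt(sum((x - mean)^2)/(n-1)) = 0.94456601
u_A = s / sqrt(n) = 0.94456601 / sqrt(7) = 0.35701239
u_B1 = 0.748 / sqrt(3) = 0.431858
u_B2 = 1.43 / sqrt(2) = 1.0111627
uc = sqrt(0.35701239^2 + 0.431858^2 + 1.0111627^2) = 1.1560317
U = k * uc = 3 * 1.1560317
U = 3.4681

3.4681


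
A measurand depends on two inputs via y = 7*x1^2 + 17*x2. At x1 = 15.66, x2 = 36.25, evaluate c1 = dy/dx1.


y = 7*x1^2 + 17*x2
dy/dx1 = 2*7*x1
Evaluate at x1 = 15.66: c1 = 14 * 15.66
c1 = 219.2400

219.2400


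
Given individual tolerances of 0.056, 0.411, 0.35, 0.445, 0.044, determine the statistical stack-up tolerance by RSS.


RSS = sqrt(0.056^2 + 0.411^2 + 0.35^2 + 0.445^2 + 0.044^2)
= sqrt(0.494518)
= 0.7032

0.7032


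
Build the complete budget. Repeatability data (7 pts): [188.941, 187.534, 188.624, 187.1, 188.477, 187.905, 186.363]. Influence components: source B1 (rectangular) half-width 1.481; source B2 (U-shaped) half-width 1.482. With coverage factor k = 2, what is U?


mean = (188.941 + 187.534 + 188.624 + 187.1 + 188.477 + 187.905 + 186.363) / 7 = 187.8491429
s = sqrt(sum((x - mean)^2)/(n-1)) = 0.91824387
u_A = s / sqrt(n) = 0.91824387 / sqrt(7) = 0.34706356
u_B1 = 1.481 / sqrt(3) = 0.85505575
u_B2 = 1.482 / sqrt(2) = 1.0479322
uc = sqrt(0.34706356^2 + 0.85505575^2 + 1.0479322^2) = 1.3963292
U = k * uc = 2 * 1.3963292
U = 2.7927

2.7927


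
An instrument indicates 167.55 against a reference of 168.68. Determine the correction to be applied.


Correction = standard - reading
= 168.68 - 167.55
= 1.1300

1.1300


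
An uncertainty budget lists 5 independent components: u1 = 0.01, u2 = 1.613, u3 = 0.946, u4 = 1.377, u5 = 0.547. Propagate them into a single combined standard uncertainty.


uc = sqrt(0.01^2 + 1.613^2 + 0.946^2 + 1.377^2 + 0.547^2)
uc = sqrt(5.692123)
uc = 2.3858

2.3858


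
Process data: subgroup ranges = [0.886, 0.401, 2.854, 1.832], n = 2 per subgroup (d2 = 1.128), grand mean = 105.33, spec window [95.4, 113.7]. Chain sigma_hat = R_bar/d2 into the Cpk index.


R_bar = (0.886 + 0.401 + 2.854 + 1.832) / 4 = 1.49325
sigma = R_bar / d2 = 1.49325 / 1.128 = 1.3238032
Cp = (USL - LSL)/(6*sigma) = (113.7 - 95.4)/(6*1.3238032) = 2.3040
Cpu = (113.7 - 105.33)/(3*1.3238032) = 2.1076
Cpl = (105.33 - 95.4)/(3*1.3238032) = 2.5004
Cpk = min(Cpu, Cpl) = 2.1076

2.1076


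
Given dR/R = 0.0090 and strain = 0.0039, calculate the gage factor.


GF = (dR/R) / epsilon
= 0.0090 / 0.0039
= 2.3077

2.3077


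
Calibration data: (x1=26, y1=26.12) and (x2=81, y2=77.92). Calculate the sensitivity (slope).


slope = (y2 - y1) / (x2 - x1)
= (77.92 - 26.12) / (81 - 26)
= 51.8000 / 55
= 0.9418

0.9418


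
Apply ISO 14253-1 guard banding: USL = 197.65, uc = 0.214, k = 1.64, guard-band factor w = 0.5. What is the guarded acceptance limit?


U = k * uc = 1.64 * 0.214 = 0.35096
guard band g = w * U = 0.5 * 0.35096 = 0.17548
AL = USL - g = 197.65 - 0.17548
AL = 197.4745

197.4745


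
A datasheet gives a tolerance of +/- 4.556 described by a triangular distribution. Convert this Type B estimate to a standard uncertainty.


u_B = half_width / sqrt(6)
u_B = 4.556 / 2.4494897
u_B = 1.8600

1.8600


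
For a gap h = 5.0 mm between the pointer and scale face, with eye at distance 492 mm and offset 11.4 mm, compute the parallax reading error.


error = h * offset / d
= 5.0 * 11.4 / 492
= 0.1159

0.1159


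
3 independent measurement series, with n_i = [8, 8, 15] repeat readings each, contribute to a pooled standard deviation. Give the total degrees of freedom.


nu = sum_i (n_i - 1)
nu = ((8 - 1) + (8 - 1) + (15 - 1))
nu = 7 + 7 + 14
nu = 28

28


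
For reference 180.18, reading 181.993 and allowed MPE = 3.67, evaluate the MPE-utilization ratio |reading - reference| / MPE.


e = indication - reference = 181.993 - 180.18 = 1.8130
|e| = 1.8130
ratio = |e| / MPE = 1.8130 / 3.67
ratio = 0.4940

0.4940


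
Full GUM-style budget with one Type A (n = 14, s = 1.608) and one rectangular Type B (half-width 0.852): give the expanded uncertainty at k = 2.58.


u_A = s / sqrt(n) = 1.608 / sqrt(14) = 0.42975608
u_B = half_width / sqrt(3) = 0.852 / sqrt(3) = 0.49190243
uc = sqrt(u_A^2 + u_B^2) = sqrt(0.42975608^2 + 0.49190243^2) = 0.65319085
U = k * uc = 2.58 * 0.65319085
U = 1.6852

1.6852


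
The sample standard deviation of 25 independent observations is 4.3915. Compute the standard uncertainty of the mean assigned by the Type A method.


u_A = s / sqrt(n)
u_A = 4.3915 / sqrt(25)
u_A = 4.3915 / 5
u_A = 0.8783

0.8783


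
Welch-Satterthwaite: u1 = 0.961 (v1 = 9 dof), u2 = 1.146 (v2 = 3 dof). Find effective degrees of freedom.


uc = sqrt(u1^2 + u2^2) = sqrt(0.961^2 + 1.146^2) = 1.4956059
v_eff = uc^4 / (u1^4/v1 + u2^4/v2)
= 1.4956059^4 / (0.961^4/9 + 1.146^4/3)
= 5.0034398 / 0.66969864
v_eff = 7.4712

7.4712


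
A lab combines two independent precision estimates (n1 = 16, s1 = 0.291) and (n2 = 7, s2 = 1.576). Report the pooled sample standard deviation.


s_p = sqrt(((n1-1)*s1^2 + (n2-1)*s2^2) / (n1+n2-2))
numerator = (16-1)*0.291^2 + (7-1)*1.576^2 = 1.270215 + 14.902656 = 16.172871
denominator = 16 + 7 - 2 = 21
s_p^2 = 16.172871 / 21 = 0.77013671
s_p = sqrt(0.77013671) = 0.8776

0.8776


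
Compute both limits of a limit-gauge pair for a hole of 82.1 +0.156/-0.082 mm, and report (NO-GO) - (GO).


GO = nominal - lower_tol (smallest hole = maximum material condition)
GO = 82.1 - 0.082 = 82.018
NO-GO = nominal + upper_tol (largest hole = least material condition)
NO-GO = 82.1 + 0.156 = 82.256
spread = NO-GO - GO = 82.256 - 82.018 = 0.2380

0.2380


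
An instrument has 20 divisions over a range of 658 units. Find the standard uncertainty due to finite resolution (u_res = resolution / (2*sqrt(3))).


resolution = range / divisions
resolution = 658 / 20 = 32.9
u_res = resolution / (2*sqrt(3))
u_res = 32.9 / 3.4641016
u_res = 9.4974

9.4974


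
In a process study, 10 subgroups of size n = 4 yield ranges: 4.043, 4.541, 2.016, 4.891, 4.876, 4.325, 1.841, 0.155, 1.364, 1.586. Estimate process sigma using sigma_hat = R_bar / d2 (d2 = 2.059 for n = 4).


R_bar = (4.043 + 4.541 + 2.016 + 4.891 + 4.876 + 4.325 + 1.841 + 0.155 + 1.364 + 1.586) / 10
R_bar = 29.638 / 10 = 2.9638
sigma_hat = R_bar / d2 = 2.9638 / 2.059 = 1.4394

1.4394


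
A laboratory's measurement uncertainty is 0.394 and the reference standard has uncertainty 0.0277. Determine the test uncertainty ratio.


TUR = u_lab / u_ref
= 0.394 / 0.0277
= 14.2238

14.2238


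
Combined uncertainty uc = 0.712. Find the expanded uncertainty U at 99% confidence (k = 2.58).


U = k * uc
U = 2.58 * 0.712
U = 1.8370

1.8370


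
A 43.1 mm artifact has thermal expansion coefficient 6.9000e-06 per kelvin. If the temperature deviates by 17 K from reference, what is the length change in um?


dL = L * alpha * dT
= 43.1 * 6.9000e-06 * 17
= 0.0050556 mm
dL_um = 0.0050556 * 1000 = 5.0556 um

5.0556


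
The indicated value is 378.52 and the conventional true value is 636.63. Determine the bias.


Systematic error = measured - true
= 378.52 - 636.63
= -258.1100

-258.1100


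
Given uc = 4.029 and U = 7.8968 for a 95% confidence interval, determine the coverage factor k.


k = U / uc
k = 7.8968 / 4.029
k = 1.96

1.96


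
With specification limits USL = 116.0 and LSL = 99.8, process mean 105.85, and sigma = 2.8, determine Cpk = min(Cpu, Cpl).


Cpu = (USL - mean) / (3*sigma) = (116.0 - 105.85) / (3*2.8) = 1.2083
Cpl = (mean - LSL) / (3*sigma) = (105.85 - 99.8) / (3*2.8) = 0.7202
Cpk = min(Cpu, Cpl) = 0.7202

0.7202


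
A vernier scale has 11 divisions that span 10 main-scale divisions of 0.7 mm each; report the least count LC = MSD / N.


LC = MSD / n_div
= 0.7 / 11
= 0.0636

0.0636


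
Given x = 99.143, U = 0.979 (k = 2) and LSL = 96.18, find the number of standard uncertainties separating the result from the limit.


u = U / k = 0.979 / 2 = 0.4895
margin = |LSL - x| = |96.18 - 99.143| = 2.963
z = margin / u = 2.963 / 0.4895
z = 6.0531

6.0531


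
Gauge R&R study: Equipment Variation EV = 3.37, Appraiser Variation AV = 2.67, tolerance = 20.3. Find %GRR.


GRR = sqrt(EV^2 + AV^2) = sqrt(3.37^2 + 2.67^2) = 4.2995116
%GRR = GRR / tol * 100 = 4.2995116 / 20.3 * 100
%GRR = 21.1799

21.1799


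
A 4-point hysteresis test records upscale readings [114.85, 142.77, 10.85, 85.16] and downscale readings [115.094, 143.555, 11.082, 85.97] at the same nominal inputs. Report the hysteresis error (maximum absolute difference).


|114.85 - 115.094| = 0.2440
|142.77 - 143.555| = 0.7850
|10.85 - 11.082| = 0.2320
|85.16 - 85.97| = 0.8100
hysteresis = max(diffs) = 0.8100

0.8100


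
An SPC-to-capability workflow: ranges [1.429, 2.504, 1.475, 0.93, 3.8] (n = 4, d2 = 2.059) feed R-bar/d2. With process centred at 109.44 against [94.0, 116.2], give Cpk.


R_bar = (1.429 + 2.504 + 1.475 + 0.93 + 3.8) / 5 = 2.0276
sigma = R_bar / d2 = 2.0276 / 2.059 = 0.98474988
Cp = (USL - LSL)/(6*sigma) = (116.2 - 94.0)/(6*0.98474988) = 3.7573
Cpu = (116.2 - 109.44)/(3*0.98474988) = 2.2882
Cpl = (109.44 - 94.0)/(3*0.98474988) = 5.2264
Cpk = min(Cpu, Cpl) = 2.2882

2.2882


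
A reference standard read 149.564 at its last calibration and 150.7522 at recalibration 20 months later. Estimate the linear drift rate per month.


rate = (v2 - v1) / months
= (150.7522 - 149.564) / 20
= 1.1882 / 20
= 0.0594

0.0594


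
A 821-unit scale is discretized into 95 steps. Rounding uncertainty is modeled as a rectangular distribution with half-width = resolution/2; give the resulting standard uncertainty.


resolution = range / divisions
resolution = 821 / 95 = 8.6421053
u_res = resolution / (2*sqrt(3))
u_res = 8.6421053 / 3.4641016
u_res = 2.4948

2.4948


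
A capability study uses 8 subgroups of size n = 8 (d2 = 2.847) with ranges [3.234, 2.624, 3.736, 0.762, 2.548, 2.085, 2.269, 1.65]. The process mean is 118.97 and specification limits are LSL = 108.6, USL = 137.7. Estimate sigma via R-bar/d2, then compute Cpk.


R_bar = (3.234 + 2.624 + 3.736 + 0.762 + 2.548 + 2.085 + 2.269 + 1.65) / 8 = 2.3635
sigma = R_bar / d2 = 2.3635 / 2.847 = 0.83017211
Cp = (USL - LSL)/(6*sigma) = (137.7 - 108.6)/(6*0.83017211) = 5.8422
Cpu = (137.7 - 118.97)/(3*0.83017211) = 7.5205
Cpl = (118.97 - 108.6)/(3*0.83017211) = 4.1638
Cpk = min(Cpu, Cpl) = 4.1638

4.1638


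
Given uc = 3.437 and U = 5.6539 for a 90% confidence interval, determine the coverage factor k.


k = U / uc
k = 5.6539 / 3.437
k = 1.645

1.645


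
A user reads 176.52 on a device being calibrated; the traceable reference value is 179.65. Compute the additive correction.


Correction = standard - reading
= 179.65 - 176.52
= 3.1300

3.1300


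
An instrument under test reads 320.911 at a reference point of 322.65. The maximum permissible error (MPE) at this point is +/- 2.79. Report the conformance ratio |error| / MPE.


e = indication - reference = 320.911 - 322.65 = -1.7390
|e| = 1.7390
ratio = |e| / MPE = 1.7390 / 2.79
ratio = 0.6233

0.6233


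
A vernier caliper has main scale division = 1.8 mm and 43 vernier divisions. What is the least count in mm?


LC = MSD / n_div
= 1.8 / 43
= 0.0419

0.0419


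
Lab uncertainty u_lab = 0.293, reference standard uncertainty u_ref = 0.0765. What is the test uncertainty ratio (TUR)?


TUR = u_lab / u_ref
= 0.293 / 0.0765
= 3.8301

3.8301


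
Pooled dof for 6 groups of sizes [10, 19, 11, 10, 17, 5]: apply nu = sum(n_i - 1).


nu = sum_i (n_i - 1)
nu = ((10 - 1) + (19 - 1) + (11 - 1) + (10 - 1) + (17 - 1) + (5 - 1))
nu = 9 + 18 + 10 + 9 + 16 + 4
nu = 66

66


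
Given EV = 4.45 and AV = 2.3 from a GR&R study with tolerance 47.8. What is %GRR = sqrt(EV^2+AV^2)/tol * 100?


GRR = sqrt(EV^2 + AV^2) = sqrt(4.45^2 + 2.3^2) = 5.0092415
%GRR = GRR / tol * 100 = 5.0092415 / 47.8 * 100
%GRR = 10.4796

10.4796


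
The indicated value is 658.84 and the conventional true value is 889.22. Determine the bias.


Systematic error = measured - true
= 658.84 - 889.22
= -230.3800

-230.3800


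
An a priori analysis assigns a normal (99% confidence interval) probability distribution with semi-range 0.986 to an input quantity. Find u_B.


u_B = half_width / 2.576
u_B = 0.986 / 2.576
u_B = 0.3828

0.3828


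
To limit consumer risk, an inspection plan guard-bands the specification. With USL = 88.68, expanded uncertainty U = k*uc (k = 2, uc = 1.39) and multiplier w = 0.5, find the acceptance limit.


U = k * uc = 2 * 1.39 = 2.78
guard band g = w * U = 0.5 * 2.78 = 1.39
AL = USL - g = 88.68 - 1.39
AL = 87.2900

87.2900


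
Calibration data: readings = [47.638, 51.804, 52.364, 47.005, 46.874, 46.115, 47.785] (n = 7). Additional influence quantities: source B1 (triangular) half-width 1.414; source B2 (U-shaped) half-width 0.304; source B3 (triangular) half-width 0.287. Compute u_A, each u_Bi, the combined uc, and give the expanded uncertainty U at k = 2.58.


mean = (47.638 + 51.804 + 52.364 + 47.005 + 46.874 + 46.115 + 47.785) / 7 = 48.51214286
s = sqrt(sum((x - mean)^2)/(n-1)) = 2.5055696
u_A = s / sqrt(n) = 2.5055696 / sqrt(7) = 0.94701629
u_B1 = 1.414 / sqrt(6) = 0.57726308
u_B2 = 0.304 / sqrt(2) = 0.21496046
u_B3 = 0.287 / sqrt(6) = 0.11716726
uc = sqrt(0.94701629^2 + 0.57726308^2 + 0.21496046^2 + 0.11716726^2) = 1.1357855
U = k * uc = 2.58 * 1.1357855
U = 2.9303

2.9303


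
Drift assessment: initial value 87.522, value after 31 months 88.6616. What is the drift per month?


rate = (v2 - v1) / months
= (88.6616 - 87.522) / 31
= 1.1396 / 31
= 0.0368

0.0368


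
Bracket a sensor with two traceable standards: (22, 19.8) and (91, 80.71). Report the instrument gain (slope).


slope = (y2 - y1) / (x2 - x1)
= (80.71 - 19.8) / (91 - 22)
= 60.9100 / 69
= 0.8828

0.8828


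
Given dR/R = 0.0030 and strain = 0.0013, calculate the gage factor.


GF = (dR/R) / epsilon
= 0.0030 / 0.0013
= 2.3077

2.3077


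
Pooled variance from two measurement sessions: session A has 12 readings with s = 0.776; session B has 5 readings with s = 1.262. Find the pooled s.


s_p = sqrt(((n1-1)*s1^2 + (n2-1)*s2^2) / (n1+n2-2))
numerator = (12-1)*0.776^2 + (5-1)*1.262^2 = 6.623936 + 6.370576 = 12.994512
denominator = 12 + 5 - 2 = 15
s_p^2 = 12.994512 / 15 = 0.8663008
s_p = sqrt(0.8663008) = 0.9308

0.9308


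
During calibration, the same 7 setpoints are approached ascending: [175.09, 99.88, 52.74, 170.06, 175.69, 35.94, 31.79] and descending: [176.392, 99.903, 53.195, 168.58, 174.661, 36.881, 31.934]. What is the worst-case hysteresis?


|175.09 - 176.392| = 1.3020
|99.88 - 99.903| = 0.0230
|52.74 - 53.195| = 0.4550
|170.06 - 168.58| = 1.4800
|175.69 - 174.661| = 1.0290
|35.94 - 36.881| = 0.9410
|31.79 - 31.934| = 0.1440
hysteresis = max(diffs) = 1.4800

1.4800


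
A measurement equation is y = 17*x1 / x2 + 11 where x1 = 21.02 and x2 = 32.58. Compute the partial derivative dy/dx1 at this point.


y = 17*x1 / x2 + 11
dy/dx1 = 17/x2
Evaluate at x2 = 32.58: c1 = 17 / 32.58
c1 = 0.5218

0.5218


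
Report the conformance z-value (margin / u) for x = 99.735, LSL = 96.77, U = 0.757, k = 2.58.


u = U / k = 0.757 / 2.58 = 0.29341085
margin = |LSL - x| = |96.77 - 99.735| = 2.965
z = margin / u = 2.965 / 0.29341085
z = 10.1053

10.1053


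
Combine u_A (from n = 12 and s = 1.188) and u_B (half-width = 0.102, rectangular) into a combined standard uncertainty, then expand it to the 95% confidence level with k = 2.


u_A = s / sqrt(n) = 1.188 / sqrt(12) = 0.34294606
u_B = half_width / sqrt(3) = 0.102 / sqrt(3) = 0.058889727
uc = sqrt(u_A^2 + u_B^2) = sqrt(0.34294606^2 + 0.058889727^2) = 0.34796552
U = k * uc = 2 * 0.34796552
U = 0.6959

0.6959


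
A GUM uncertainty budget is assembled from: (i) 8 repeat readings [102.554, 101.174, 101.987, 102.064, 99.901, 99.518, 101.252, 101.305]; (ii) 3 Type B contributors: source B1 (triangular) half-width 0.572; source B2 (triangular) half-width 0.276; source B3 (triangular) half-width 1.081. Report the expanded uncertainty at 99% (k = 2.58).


mean = (102.554 + 101.174 + 101.987 + 102.064 + 99.901 + 99.518 + 101.252 + 101.305) / 8 = 101.219375
s = sqrt(sum((x - mean)^2)/(n-1)) = 1.0506534
u_A = s / sqrt(n) = 1.0506534 / sqrt(8) = 0.37146207
u_B1 = 0.572 / sqrt(6) = 0.23351802
u_B2 = 0.276 / sqrt(6) = 0.11267653
u_B3 = 1.081 / sqrt(6) = 0.4413164
uc = sqrt(0.37146207^2 + 0.23351802^2 + 0.11267653^2 + 0.4413164^2) = 0.63243253
U = k * uc = 2.58 * 0.63243253
U = 1.6317

1.6317


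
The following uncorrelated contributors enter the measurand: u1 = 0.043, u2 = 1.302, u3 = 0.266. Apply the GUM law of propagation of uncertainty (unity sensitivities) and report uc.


uc = sqrt(0.043^2 + 1.302^2 + 0.266^2)
uc = sqrt(1.767809)
uc = 1.3296

1.3296


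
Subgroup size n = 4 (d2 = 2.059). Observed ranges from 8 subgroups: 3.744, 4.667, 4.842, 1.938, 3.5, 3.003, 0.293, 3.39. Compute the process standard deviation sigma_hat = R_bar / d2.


R_bar = (3.744 + 4.667 + 4.842 + 1.938 + 3.5 + 3.003 + 0.293 + 3.39) / 8
R_bar = 25.377 / 8 = 3.172125
sigma_hat = R_bar / d2 = 3.172125 / 2.059 = 1.5406

1.5406


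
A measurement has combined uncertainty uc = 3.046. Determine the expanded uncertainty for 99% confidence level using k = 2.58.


U = k * uc
U = 2.58 * 3.046
U = 7.8587

7.8587


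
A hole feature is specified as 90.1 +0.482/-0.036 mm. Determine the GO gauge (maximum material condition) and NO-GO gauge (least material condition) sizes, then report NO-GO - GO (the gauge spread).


GO = nominal - lower_tol (smallest hole = maximum material condition)
GO = 90.1 - 0.036 = 90.064
NO-GO = nominal + upper_tol (largest hole = least material condition)
NO-GO = 90.1 + 0.482 = 90.582
spread = NO-GO - GO = 90.582 - 90.064 = 0.5180

0.5180


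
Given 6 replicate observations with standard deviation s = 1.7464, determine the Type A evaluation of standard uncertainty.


u_A = s / sqrt(n)
u_A = 1.7464 / sqrt(6)
u_A = 1.7464 / 2.4494897
u_A = 0.7130

0.7130


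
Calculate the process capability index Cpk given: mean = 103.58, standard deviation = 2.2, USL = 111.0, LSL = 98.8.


Cpu = (USL - mean) / (3*sigma) = (111.0 - 103.58) / (3*2.2) = 1.1242
Cpl = (mean - LSL) / (3*sigma) = (103.58 - 98.8) / (3*2.2) = 0.7242
Cpk = min(Cpu, Cpl) = 0.7242

0.7242


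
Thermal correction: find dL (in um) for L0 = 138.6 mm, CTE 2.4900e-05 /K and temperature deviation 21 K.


dL = L * alpha * dT
= 138.6 * 2.4900e-05 * 21
= 0.0724739 mm
dL_um = 0.0724739 * 1000 = 72.4739 um

72.4739


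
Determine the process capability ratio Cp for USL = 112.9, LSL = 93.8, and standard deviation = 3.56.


Cp = (USL - LSL) / (6 * sigma)
= (112.9 - 93.8) / (6 * 3.56)
= 19.1000 / 21.3600
= 0.8942

0.8942


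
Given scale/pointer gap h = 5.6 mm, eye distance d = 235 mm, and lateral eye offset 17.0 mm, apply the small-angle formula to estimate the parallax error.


error = h * offset / d
= 5.6 * 17.0 / 235
= 0.4051

0.4051


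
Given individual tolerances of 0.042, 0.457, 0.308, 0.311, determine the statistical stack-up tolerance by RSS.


RSS = sqrt(0.042^2 + 0.457^2 + 0.308^2 + 0.311^2)
= sqrt(0.402198)
= 0.6342

0.6342


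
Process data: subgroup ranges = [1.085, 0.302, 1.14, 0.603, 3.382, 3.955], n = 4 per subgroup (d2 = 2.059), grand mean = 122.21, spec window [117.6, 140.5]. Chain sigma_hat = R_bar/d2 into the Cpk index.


R_bar = (1.085 + 0.302 + 1.14 + 0.603 + 3.382 + 3.955) / 6 = 1.7445
sigma = R_bar / d2 = 1.7445 / 2.059 = 0.84725595
Cp = (USL - LSL)/(6*sigma) = (140.5 - 117.6)/(6*0.84725595) = 4.5047
Cpu = (140.5 - 122.21)/(3*0.84725595) = 7.1958
Cpl = (122.21 - 117.6)/(3*0.84725595) = 1.8137
Cpk = min(Cpu, Cpl) = 1.8137

1.8137


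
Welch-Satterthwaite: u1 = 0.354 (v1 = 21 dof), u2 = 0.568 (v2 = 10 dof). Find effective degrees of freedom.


uc = sqrt(u1^2 + u2^2) = sqrt(0.354^2 + 0.568^2) = 0.6692832
v_eff = uc^4 / (u1^4/v1 + u2^4/v2)
= 0.6692832^4 / (0.354^4/21 + 0.568^4/10)
= 0.20065025 / 0.011156439
v_eff = 17.9852

17.9852


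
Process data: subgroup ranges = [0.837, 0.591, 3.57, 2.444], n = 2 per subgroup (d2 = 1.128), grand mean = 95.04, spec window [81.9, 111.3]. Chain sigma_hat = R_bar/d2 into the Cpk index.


R_bar = (0.837 + 0.591 + 3.57 + 2.444) / 4 = 1.8605
sigma = R_bar / d2 = 1.8605 / 1.128 = 1.6493794
Cp = (USL - LSL)/(6*sigma) = (111.3 - 81.9)/(6*1.6493794) = 2.9708
Cpu = (111.3 - 95.04)/(3*1.6493794) = 3.2861
Cpl = (95.04 - 81.9)/(3*1.6493794) = 2.6555
Cpk = min(Cpu, Cpl) = 2.6555

2.6555


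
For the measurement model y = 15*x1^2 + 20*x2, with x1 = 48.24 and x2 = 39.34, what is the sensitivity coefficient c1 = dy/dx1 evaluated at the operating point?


y = 15*x1^2 + 20*x2
dy/dx1 = 2*15*x1
Evaluate at x1 = 48.24: c1 = 30 * 48.24
c1 = 1447.2000

1447.2000


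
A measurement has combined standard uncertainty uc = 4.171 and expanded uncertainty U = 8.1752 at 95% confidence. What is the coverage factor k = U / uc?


k = U / uc
k = 8.1752 / 4.171
k = 1.96

1.96


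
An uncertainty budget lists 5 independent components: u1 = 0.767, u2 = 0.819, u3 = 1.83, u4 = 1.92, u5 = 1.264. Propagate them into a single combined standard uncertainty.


uc = sqrt(0.767^2 + 0.819^2 + 1.83^2 + 1.92^2 + 1.264^2)
uc = sqrt(9.892046)
uc = 3.1452

3.1452


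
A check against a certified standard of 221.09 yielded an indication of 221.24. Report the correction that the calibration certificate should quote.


Correction = standard - reading
= 221.09 - 221.24
= -0.1500

-0.1500


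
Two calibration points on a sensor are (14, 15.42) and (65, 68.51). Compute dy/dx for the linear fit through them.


slope = (y2 - y1) / (x2 - x1)
= (68.51 - 15.42) / (65 - 14)
= 53.0900 / 51
= 1.0410

1.0410


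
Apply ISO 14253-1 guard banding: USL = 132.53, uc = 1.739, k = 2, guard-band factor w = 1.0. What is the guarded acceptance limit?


U = k * uc = 2 * 1.739 = 3.478
guard band g = w * U = 1.0 * 3.478 = 3.478
AL = USL - g = 132.53 - 3.478
AL = 129.0520

129.0520


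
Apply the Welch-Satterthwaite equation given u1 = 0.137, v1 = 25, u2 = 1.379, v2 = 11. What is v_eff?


uc = sqrt(u1^2 + u2^2) = sqrt(0.137^2 + 1.379^2) = 1.3857886
v_eff = uc^4 / (u1^4/v1 + u2^4/v2)
= 1.3857886^4 / (0.137^4/25 + 1.379^4/11)
= 3.6879747 / 0.32876304
v_eff = 11.2177

11.2177


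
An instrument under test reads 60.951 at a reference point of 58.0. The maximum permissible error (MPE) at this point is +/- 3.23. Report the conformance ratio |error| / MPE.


e = indication - reference = 60.951 - 58.0 = 2.9510
|e| = 2.9510
ratio = |e| / MPE = 2.9510 / 3.23
ratio = 0.9136

0.9136


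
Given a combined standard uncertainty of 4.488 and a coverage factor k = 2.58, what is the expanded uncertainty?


U = k * uc
U = 2.58 * 4.488
U = 11.5790

11.5790


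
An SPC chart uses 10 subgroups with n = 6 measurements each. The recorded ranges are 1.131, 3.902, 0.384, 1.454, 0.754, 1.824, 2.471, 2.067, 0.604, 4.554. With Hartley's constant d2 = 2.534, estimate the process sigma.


R_bar = (1.131 + 3.902 + 0.384 + 1.454 + 0.754 + 1.824 + 2.471 + 2.067 + 0.604 + 4.554) / 10
R_bar = 19.145 / 10 = 1.9145
sigma_hat = R_bar / d2 = 1.9145 / 2.534 = 0.7555

0.7555


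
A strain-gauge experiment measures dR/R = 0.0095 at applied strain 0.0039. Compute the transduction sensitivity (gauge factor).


GF = (dR/R) / epsilon
= 0.0095 / 0.0039
= 2.4359

2.4359


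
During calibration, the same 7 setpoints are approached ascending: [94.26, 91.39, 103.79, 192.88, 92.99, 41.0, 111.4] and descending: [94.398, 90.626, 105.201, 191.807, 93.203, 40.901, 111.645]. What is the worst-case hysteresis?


|94.26 - 94.398| = 0.1380
|91.39 - 90.626| = 0.7640
|103.79 - 105.201| = 1.4110
|192.88 - 191.807| = 1.0730
|92.99 - 93.203| = 0.2130
|41.0 - 40.901| = 0.0990
|111.4 - 111.645| = 0.2450
hysteresis = max(diffs) = 1.4110

1.4110


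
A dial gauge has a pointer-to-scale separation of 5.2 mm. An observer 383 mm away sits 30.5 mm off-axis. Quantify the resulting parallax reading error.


error = h * offset / d
= 5.2 * 30.5 / 383
= 0.4141

0.4141


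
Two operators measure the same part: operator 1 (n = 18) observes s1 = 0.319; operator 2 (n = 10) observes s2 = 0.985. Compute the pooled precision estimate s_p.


s_p = sqrt(((n1-1)*s1^2 + (n2-1)*s2^2) / (n1+n2-2))
numerator = (18-1)*0.319^2 + (10-1)*0.985^2 = 1.729937 + 8.732025 = 10.461962
denominator = 18 + 10 - 2 = 26
s_p^2 = 10.461962 / 26 = 0.40238315
s_p = sqrt(0.40238315) = 0.6343

0.6343


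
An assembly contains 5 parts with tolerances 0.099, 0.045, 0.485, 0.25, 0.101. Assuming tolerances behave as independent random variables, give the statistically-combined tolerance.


RSS = sqrt(0.099^2 + 0.045^2 + 0.485^2 + 0.25^2 + 0.101^2)
= sqrt(0.319752)
= 0.5655

0.5655


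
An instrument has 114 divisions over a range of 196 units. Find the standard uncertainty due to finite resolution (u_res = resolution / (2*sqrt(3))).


resolution = range / divisions
resolution = 196 / 114 = 1.7192982
u_res = resolution / (2*sqrt(3))
u_res = 1.7192982 / 3.4641016
u_res = 0.4963

0.4963


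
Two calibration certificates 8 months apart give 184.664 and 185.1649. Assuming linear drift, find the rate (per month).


rate = (v2 - v1) / months
= (185.1649 - 184.664) / 8
= 0.5009 / 8
= 0.0626

0.0626


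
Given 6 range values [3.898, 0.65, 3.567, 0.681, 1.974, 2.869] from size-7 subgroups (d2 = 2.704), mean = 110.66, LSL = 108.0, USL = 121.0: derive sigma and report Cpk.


R_bar = (3.898 + 0.65 + 3.567 + 0.681 + 1.974 + 2.869) / 6 = 2.2731667
sigma = R_bar / d2 = 2.2731667 / 2.704 = 0.84066816
Cp = (USL - LSL)/(6*sigma) = (121.0 - 108.0)/(6*0.84066816) = 2.5773
Cpu = (121.0 - 110.66)/(3*0.84066816) = 4.0999
Cpl = (110.66 - 108.0)/(3*0.84066816) = 1.0547
Cpk = min(Cpu, Cpl) = 1.0547

1.0547


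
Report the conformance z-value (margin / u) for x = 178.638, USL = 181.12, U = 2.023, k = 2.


u = U / k = 2.023 / 2 = 1.0115
margin = |USL - x| = |181.12 - 178.638| = 2.482
z = margin / u = 2.482 / 1.0115
z = 2.4538

2.4538


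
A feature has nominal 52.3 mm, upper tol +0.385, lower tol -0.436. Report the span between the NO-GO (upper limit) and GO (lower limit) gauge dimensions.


GO = nominal - lower_tol (smallest hole = maximum material condition)
GO = 52.3 - 0.436 = 51.864
NO-GO = nominal + upper_tol (largest hole = least material condition)
NO-GO = 52.3 + 0.385 = 52.685
spread = NO-GO - GO = 52.685 - 51.864 = 0.8210

0.8210


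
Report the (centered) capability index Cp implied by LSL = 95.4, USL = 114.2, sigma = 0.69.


Cp = (USL - LSL) / (6 * sigma)
= (114.2 - 95.4) / (6 * 0.69)
= 18.8000 / 4.1400
= 4.5411

4.5411


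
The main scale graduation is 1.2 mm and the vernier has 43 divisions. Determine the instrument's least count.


LC = MSD / n_div
= 1.2 / 43
= 0.0279

0.0279


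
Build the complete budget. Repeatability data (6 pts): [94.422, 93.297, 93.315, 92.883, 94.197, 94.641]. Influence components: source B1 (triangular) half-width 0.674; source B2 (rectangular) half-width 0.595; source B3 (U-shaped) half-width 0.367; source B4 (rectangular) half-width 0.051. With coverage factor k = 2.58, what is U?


mean = (94.422 + 93.297 + 93.315 + 92.883 + 94.197 + 94.641) / 6 = 93.7925
s = sqrt(sum((x - mean)^2)/(n-1)) = 0.71840928
u_A = s / sqrt(n) = 0.71840928 / sqrt(6) = 0.29328936
u_B1 = 0.674 / sqrt(6) = 0.27515935
u_B2 = 0.595 / sqrt(3) = 0.34352341
u_B3 = 0.367 / sqrt(2) = 0.25950819
u_B4 = 0.051 / sqrt(3) = 0.029444864
uc = sqrt(0.29328936^2 + 0.27515935^2 + 0.34352341^2 + 0.25950819^2 + 0.029444864^2) = 0.58987384
U = k * uc = 2.58 * 0.58987384
U = 1.5219

1.5219


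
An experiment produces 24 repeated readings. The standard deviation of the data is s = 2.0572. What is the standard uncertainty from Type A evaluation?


u_A = s / sqrt(n)
u_A = 2.0572 / sqrt(24)
u_A = 2.0572 / 4.8989795
u_A = 0.4199

0.4199


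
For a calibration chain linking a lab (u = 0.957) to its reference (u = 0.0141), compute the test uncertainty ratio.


TUR = u_lab / u_ref
= 0.957 / 0.0141
= 67.8723

67.8723


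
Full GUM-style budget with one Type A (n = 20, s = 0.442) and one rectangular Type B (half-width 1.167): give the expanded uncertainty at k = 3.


u_A = s / sqrt(n) = 0.442 / sqrt(20) = 0.098834205
u_B = half_width / sqrt(3) = 1.167 / sqrt(3) = 0.67376776
uc = sqrt(u_A^2 + u_B^2) = sqrt(0.098834205^2 + 0.67376776^2) = 0.68097812
U = k * uc = 3 * 0.68097812
U = 2.0429

2.0429


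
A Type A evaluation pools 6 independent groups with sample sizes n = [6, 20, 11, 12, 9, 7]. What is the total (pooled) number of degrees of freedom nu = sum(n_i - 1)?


nu = sum_i (n_i - 1)
nu = ((6 - 1) + (20 - 1) + (11 - 1) + (12 - 1) + (9 - 1) + (7 - 1))
nu = 5 + 19 + 10 + 11 + 8 + 6
nu = 59

59


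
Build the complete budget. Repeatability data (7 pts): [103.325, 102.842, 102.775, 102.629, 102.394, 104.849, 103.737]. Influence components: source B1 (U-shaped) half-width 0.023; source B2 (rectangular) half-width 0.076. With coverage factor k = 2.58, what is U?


mean = (103.325 + 102.842 + 102.775 + 102.629 + 102.394 + 104.849 + 103.737) / 7 = 103.2215714
s = sqrt(sum((x - mean)^2)/(n-1)) = 0.84699505
u_A = s / sqrt(n) = 0.84699505 / sqrt(7) = 0.32013404
u_B1 = 0.023 / sqrt(2) = 0.016263456
u_B2 = 0.076 / sqrt(3) = 0.04387862
uc = sqrt(0.32013404^2 + 0.016263456^2 + 0.04387862^2) = 0.32353614
U = k * uc = 2.58 * 0.32353614
U = 0.8347

0.8347


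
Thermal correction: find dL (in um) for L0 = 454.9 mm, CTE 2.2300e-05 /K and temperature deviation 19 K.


dL = L * alpha * dT
= 454.9 * 2.2300e-05 * 19
= 0.1927411 mm
dL_um = 0.1927411 * 1000 = 192.7411 um

192.7411


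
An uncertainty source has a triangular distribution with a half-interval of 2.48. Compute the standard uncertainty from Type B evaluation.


u_B = half_width / sqrt(6)
u_B = 2.48 / 2.4494897
u_B = 1.0125

1.0125


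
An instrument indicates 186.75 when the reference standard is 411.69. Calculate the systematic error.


Systematic error = measured - true
= 186.75 - 411.69
= -224.9400

-224.9400


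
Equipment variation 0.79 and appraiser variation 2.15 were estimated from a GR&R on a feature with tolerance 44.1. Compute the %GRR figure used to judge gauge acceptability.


GRR = sqrt(EV^2 + AV^2) = sqrt(0.79^2 + 2.15^2) = 2.2905458
%GRR = GRR / tol * 100 = 2.2905458 / 44.1 * 100
%GRR = 5.1940

5.1940


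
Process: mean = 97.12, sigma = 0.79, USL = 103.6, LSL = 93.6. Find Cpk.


Cpu = (USL - mean) / (3*sigma) = (103.6 - 97.12) / (3*0.79) = 2.7342
Cpl = (mean - LSL) / (3*sigma) = (97.12 - 93.6) / (3*0.79) = 1.4852
Cpk = min(Cpu, Cpl) = 1.4852

1.4852


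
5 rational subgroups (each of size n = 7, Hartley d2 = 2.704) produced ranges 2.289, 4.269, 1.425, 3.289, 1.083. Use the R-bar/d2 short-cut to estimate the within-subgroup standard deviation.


R_bar = (2.289 + 4.269 + 1.425 + 3.289 + 1.083) / 5
R_bar = 12.355 / 5 = 2.471
sigma_hat = R_bar / d2 = 2.471 / 2.704 = 0.9138

0.9138


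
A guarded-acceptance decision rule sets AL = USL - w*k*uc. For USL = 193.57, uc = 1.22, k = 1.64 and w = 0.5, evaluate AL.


U = k * uc = 1.64 * 1.22 = 2.0008
guard band g = w * U = 0.5 * 2.0008 = 1.0004
AL = USL - g = 193.57 - 1.0004
AL = 192.5696

192.5696


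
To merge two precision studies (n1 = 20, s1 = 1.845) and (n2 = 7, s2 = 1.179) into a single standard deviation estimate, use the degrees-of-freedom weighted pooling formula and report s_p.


s_p = sqrt(((n1-1)*s1^2 + (n2-1)*s2^2) / (n1+n2-2))
numerator = (20-1)*1.845^2 + (7-1)*1.179^2 = 64.676475 + 8.340246 = 73.016721
denominator = 20 + 7 - 2 = 25
s_p^2 = 73.016721 / 25 = 2.9206688
s_p = sqrt(2.9206688) = 1.7090

1.7090


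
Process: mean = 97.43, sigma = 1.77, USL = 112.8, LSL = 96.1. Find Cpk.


Cpu = (USL - mean) / (3*sigma) = (112.8 - 97.43) / (3*1.77) = 2.8945
Cpl = (mean - LSL) / (3*sigma) = (97.43 - 96.1) / (3*1.77) = 0.2505
Cpk = min(Cpu, Cpl) = 0.2505

0.2505


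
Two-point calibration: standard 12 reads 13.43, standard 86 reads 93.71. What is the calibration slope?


slope = (y2 - y1) / (x2 - x1)
= (93.71 - 13.43) / (86 - 12)
= 80.2800 / 74
= 1.0849

1.0849


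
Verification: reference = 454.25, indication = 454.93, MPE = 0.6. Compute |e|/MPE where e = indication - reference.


e = indication - reference = 454.93 - 454.25 = 0.6800
|e| = 0.6800
ratio = |e| / MPE = 0.6800 / 0.6
ratio = 1.1333

1.1333


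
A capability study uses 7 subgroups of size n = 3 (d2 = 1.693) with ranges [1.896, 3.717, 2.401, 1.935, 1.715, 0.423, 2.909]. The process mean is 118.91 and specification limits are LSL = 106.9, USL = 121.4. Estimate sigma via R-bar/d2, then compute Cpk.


R_bar = (1.896 + 3.717 + 2.401 + 1.935 + 1.715 + 0.423 + 2.909) / 7 = 2.1422857
sigma = R_bar / d2 = 2.1422857 / 1.693 = 1.2653784
Cp = (USL - LSL)/(6*sigma) = (121.4 - 106.9)/(6*1.2653784) = 1.9098
Cpu = (121.4 - 118.91)/(3*1.2653784) = 0.6559
Cpl = (118.91 - 106.9)/(3*1.2653784) = 3.1637
Cpk = min(Cpu, Cpl) = 0.6559

0.6559


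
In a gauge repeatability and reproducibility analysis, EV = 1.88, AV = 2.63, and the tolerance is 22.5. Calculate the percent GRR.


GRR = sqrt(EV^2 + AV^2) = sqrt(1.88^2 + 2.63^2) = 3.232847
%GRR = GRR / tol * 100 = 3.232847 / 22.5 * 100
%GRR = 14.3682

14.3682


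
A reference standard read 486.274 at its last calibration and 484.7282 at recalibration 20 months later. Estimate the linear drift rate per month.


rate = (v2 - v1) / months
= (484.7282 - 486.274) / 20
= -1.5458 / 20
= -0.0773

-0.0773


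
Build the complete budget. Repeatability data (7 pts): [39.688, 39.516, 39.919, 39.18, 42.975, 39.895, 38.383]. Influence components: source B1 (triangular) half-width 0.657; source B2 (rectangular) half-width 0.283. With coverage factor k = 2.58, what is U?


mean = (39.688 + 39.516 + 39.919 + 39.18 + 42.975 + 39.895 + 38.383) / 7 = 39.93657143
s = sqrt(sum((x - mean)^2)/(n-1)) = 1.4409914
u_A = s / sqrt(n) = 1.4409914 / sqrt(7) = 0.54464356
u_B1 = 0.657 / sqrt(6) = 0.26821913
u_B2 = 0.283 / sqrt(3) = 0.16339013
uc = sqrt(0.54464356^2 + 0.26821913^2 + 0.16339013^2) = 0.62870855
U = k * uc = 2.58 * 0.62870855
U = 1.6221

1.6221
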